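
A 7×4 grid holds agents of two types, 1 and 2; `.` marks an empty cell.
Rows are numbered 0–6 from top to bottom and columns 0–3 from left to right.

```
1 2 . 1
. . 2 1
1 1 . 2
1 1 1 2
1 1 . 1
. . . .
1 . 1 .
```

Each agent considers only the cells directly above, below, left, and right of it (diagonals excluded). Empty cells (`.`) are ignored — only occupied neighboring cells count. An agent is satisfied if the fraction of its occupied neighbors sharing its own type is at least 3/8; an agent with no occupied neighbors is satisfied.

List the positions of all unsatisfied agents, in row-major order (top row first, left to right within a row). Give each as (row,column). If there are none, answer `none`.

(0,0)1 0/1 not
(0,1)2 0/1 not
(0,3)1 1/1 satisfied
(1,2)2 0/1 not
(1,3)1 1/3 not
(2,0)1 2/2 satisfied
(2,1)1 2/2 satisfied
(2,3)2 1/2 satisfied
(3,0)1 3/3 satisfied
(3,1)1 4/4 satisfied
(3,2)1 1/2 satisfied
(3,3)2 1/3 not
(4,0)1 2/2 satisfied
(4,1)1 2/2 satisfied
(4,3)1 0/1 not
(6,0)1 0/0 satisfied
(6,2)1 0/0 satisfied

(0,0), (0,1), (1,2), (1,3), (3,3), (4,3)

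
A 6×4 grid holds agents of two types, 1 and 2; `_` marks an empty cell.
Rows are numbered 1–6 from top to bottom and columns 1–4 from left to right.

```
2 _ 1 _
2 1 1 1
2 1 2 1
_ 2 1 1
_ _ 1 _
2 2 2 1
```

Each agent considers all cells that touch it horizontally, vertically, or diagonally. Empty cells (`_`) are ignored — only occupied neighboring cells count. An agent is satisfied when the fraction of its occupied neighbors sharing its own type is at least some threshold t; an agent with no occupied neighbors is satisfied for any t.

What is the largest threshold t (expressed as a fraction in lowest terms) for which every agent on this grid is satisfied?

1/8

(1,1)2 1/2
(1,3)1 3/3
(2,1)2 2/4
(2,2)1 3/7
(2,3)1 5/6
(2,4)1 3/4
(3,1)2 2/4
(3,2)1 3/7
(3,3)2 1/8
(3,4)1 4/5
(4,2)2 2/5
(4,3)1 4/6
(4,4)1 3/4
(5,3)1 3/6
(6,1)2 1/1
(6,2)2 2/3
(6,3)2 1/3
(6,4)1 1/2
The smallest same-type fraction is 1/8 at (3,3), which reduces to 1/8. Any threshold above that leaves this agent unsatisfied.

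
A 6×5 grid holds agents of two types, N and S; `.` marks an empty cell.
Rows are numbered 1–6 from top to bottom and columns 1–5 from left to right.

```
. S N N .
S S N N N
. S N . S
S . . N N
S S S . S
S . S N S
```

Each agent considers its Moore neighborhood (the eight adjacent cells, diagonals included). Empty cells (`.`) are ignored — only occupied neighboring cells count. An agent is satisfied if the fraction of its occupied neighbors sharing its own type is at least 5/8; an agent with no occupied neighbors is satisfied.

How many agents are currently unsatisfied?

Row 1: (1,2)S 2/4 unhappy · (1,3)N 3/5 unhappy · (1,4)N 4/4 ok
Row 2: (2,1)S 3/3 ok · (2,2)S 3/6 unhappy · (2,3)N 4/7 unhappy · (2,4)N 5/6 ok · (2,5)N 2/3 ok
Row 3: (3,2)S 3/5 unhappy · (3,3)N 3/5 unhappy · (3,5)S 0/4 unhappy
Row 4: (4,1)S 3/3 ok · (4,4)N 2/5 unhappy · (4,5)N 1/3 unhappy
Row 5: (5,1)S 3/3 ok · (5,2)S 5/5 ok · (5,3)S 2/4 unhappy · (5,5)S 1/4 unhappy
Row 6: (6,1)S 2/2 ok · (6,3)S 2/3 ok · (6,4)N 0/4 unhappy · (6,5)S 1/2 unhappy
Unsatisfied: (1,2), (1,3), (2,2), (2,3), (3,2), (3,3), (3,5), (4,4), (4,5), (5,3), (5,5), (6,4), (6,5) — 13 in total.

13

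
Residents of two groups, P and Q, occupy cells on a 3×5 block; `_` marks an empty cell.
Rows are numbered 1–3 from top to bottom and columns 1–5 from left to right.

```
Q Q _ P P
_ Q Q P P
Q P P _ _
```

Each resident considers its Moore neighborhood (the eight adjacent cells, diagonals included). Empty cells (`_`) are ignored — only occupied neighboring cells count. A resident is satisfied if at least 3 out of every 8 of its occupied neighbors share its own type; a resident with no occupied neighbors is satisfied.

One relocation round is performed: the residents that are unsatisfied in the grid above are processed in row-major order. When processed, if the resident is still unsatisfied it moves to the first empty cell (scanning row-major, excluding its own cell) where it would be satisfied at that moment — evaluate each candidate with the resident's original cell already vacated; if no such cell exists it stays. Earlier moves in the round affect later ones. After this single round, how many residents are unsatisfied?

0

Initially unsatisfied (in order): (2,3), (3,2).
  (2,3) → (1,3).
  (3,2) → (2,3).
Resulting grid:
Q Q Q P P
_ Q P P P
Q _ P _ _
All satisfied now.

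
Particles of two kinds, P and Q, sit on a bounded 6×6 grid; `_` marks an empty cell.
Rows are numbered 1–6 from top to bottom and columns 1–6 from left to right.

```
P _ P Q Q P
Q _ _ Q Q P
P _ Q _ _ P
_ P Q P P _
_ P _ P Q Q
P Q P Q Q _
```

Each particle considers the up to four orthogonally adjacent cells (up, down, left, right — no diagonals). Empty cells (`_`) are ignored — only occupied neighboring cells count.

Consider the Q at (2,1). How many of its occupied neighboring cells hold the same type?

Occupied neighbors of (2,1): (1,1)=P, (3,1)=P.
Same type (Q): 0 of 2.

0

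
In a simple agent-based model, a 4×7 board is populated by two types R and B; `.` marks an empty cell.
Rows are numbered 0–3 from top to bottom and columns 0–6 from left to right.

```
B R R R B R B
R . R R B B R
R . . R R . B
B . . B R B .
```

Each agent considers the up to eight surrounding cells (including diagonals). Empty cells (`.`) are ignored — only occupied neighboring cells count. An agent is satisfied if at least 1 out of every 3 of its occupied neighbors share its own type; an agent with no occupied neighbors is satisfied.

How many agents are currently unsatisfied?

Row 0: (0,0)B 0/2 unhappy · (0,1)R 3/4 ok · (0,2)R 4/4 ok · (0,3)R 3/5 ok · (0,4)B 2/5 ok · (0,5)R 1/5 unhappy · (0,6)B 1/3 ok
Row 1: (1,0)R 2/3 ok · (1,2)R 5/5 ok · (1,3)R 5/7 ok · (1,4)B 2/7 unhappy · (1,5)B 4/7 ok · (1,6)R 1/4 unhappy
Row 2: (2,0)R 1/2 ok · (2,3)R 4/6 ok · (2,4)R 3/7 ok · (2,6)B 2/3 ok
Row 3: (3,0)B 0/1 unhappy · (3,3)B 0/3 unhappy · (3,4)R 2/4 ok · (3,5)B 1/3 ok
Unsatisfied: (0,0), (0,5), (1,4), (1,6), (3,0), (3,3) — 6 in total.

6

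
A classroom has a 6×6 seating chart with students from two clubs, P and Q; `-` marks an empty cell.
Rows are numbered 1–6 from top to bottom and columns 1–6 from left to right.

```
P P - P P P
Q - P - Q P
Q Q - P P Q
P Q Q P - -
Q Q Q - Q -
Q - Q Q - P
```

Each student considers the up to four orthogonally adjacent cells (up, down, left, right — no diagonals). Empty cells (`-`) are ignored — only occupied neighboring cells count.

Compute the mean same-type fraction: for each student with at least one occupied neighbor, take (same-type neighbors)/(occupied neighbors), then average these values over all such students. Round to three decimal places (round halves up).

Row 1: (1,1)P 1/2 · (1,2)P 1/1 · (1,4)P 1/1 · (1,5)P 2/3 · (1,6)P 2/2
Row 2: (2,1)Q 1/2 · (2,3)P — no occupied neighbors · (2,5)Q 0/3 · (2,6)P 1/3
Row 3: (3,1)Q 2/3 · (3,2)Q 2/2 · (3,4)P 2/2 · (3,5)P 1/3 · (3,6)Q 0/2
Row 4: (4,1)P 0/3 · (4,2)Q 3/4 · (4,3)Q 2/3 · (4,4)P 1/2
Row 5: (5,1)Q 2/3 · (5,2)Q 3/3 · (5,3)Q 3/3 · (5,5)Q — no occupied neighbors
Row 6: (6,1)Q 1/1 · (6,3)Q 2/2 · (6,4)Q 1/1 · (6,6)P — no occupied neighbors
Sum over 23 students: 1/2 + 1/1 + 1/1 + 2/3 + 2/2 + 1/2 + 0/3 + 1/3 + 2/3 + 2/2 + 2/2 + 1/3 + 0/2 + 0/3 + 3/4 + 2/3 + 1/2 + 2/3 + 3/3 + 3/3 + 1/1 + 2/2 + 1/1 = 187/12; mean = 187/12 ÷ 23 = 187/276 = 0.677536… → 0.678.

0.678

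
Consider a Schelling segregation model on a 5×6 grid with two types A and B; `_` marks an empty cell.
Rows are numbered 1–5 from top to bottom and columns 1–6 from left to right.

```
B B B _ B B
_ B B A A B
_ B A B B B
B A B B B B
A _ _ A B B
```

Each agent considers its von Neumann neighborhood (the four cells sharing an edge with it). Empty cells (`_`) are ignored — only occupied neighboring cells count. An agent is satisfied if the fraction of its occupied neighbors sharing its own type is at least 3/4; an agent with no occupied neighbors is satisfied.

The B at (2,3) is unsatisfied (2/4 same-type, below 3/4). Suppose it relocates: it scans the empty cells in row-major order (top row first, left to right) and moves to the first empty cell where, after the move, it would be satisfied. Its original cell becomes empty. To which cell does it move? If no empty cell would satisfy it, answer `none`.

Vacating (2,3). Empty cells in order:
  (1,4): 2/3 same-type → still unsatisfied.
  (2,1): 2/2 same-type → satisfied — stop here.

(2,1)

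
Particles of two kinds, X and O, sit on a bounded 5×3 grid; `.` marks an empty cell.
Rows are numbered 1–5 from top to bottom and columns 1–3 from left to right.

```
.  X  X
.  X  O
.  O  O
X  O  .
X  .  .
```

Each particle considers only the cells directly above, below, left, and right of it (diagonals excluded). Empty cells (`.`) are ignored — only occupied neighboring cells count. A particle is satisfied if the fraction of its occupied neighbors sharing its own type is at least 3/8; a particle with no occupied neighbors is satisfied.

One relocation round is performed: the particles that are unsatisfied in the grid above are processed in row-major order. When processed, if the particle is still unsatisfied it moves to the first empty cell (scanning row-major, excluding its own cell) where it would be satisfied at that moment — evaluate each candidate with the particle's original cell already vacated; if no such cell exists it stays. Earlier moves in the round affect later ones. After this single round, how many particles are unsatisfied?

0

Initially unsatisfied (in order): (2,2), (2,3).
  (2,2) → (1,1).
  (2,3): now satisfied by earlier moves; stays.
Resulting grid:
X X X
. . O
. O O
X O .
X . .
All satisfied now.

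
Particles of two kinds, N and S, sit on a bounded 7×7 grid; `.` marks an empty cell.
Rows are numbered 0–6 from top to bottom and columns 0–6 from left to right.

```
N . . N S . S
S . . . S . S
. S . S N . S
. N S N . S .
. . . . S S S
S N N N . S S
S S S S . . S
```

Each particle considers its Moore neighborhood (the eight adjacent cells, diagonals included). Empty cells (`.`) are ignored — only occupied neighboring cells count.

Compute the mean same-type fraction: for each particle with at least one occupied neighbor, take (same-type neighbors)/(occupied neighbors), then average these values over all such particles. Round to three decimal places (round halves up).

Row 0: (0,0)N 0/1 · (0,3)N 0/2 · (0,4)S 1/2 · (0,6)S 1/1
Row 1: (1,0)S 1/2 · (1,4)S 2/4 · (1,6)S 2/2
Row 2: (2,1)S 2/3 · (2,3)S 2/4 · (2,4)N 1/4 · (2,6)S 2/2
Row 3: (3,1)N 0/2 · (3,2)S 2/4 · (3,3)N 1/4 · (3,5)S 4/5
Row 4: (4,4)S 3/5 · (4,5)S 5/5 · (4,6)S 4/4
Row 5: (5,0)S 2/3 · (5,1)N 1/5 · (5,2)N 2/5 · (5,3)N 1/4 · (5,5)S 5/5 · (5,6)S 4/4
Row 6: (6,0)S 2/3 · (6,1)S 3/5 · (6,2)S 2/5 · (6,3)S 1/3 · (6,6)S 2/2
Sum over 29 particles: 0/1 + 0/2 + 1/2 + 1/1 + 1/2 + 2/4 + 2/2 + 2/3 + 2/4 + 1/4 + 2/2 + 0/2 + 2/4 + 1/4 + 4/5 + 3/5 + 5/5 + 4/4 + 2/3 + 1/5 + 2/5 + 1/4 + 5/5 + 4/4 + 2/3 + 3/5 + 2/5 + 1/3 + 2/2 = 199/12; mean = 199/12 ÷ 29 = 199/348 = 0.571839… → 0.572.

0.572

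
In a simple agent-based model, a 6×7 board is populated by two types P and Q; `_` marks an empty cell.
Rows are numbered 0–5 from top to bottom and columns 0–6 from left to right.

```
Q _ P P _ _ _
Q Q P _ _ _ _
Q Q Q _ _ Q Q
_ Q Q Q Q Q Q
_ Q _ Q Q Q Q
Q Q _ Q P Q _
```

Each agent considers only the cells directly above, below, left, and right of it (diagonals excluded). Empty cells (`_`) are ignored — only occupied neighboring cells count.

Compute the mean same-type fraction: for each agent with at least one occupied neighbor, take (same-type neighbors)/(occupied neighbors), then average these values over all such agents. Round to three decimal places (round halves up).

Row 0: (0,0)Q 1/1 · (0,2)P 2/2 · (0,3)P 1/1
Row 1: (1,0)Q 3/3 · (1,1)Q 2/3 · (1,2)P 1/3
Row 2: (2,0)Q 2/2 · (2,1)Q 4/4 · (2,2)Q 2/3 · (2,5)Q 2/2 · (2,6)Q 2/2
Row 3: (3,1)Q 3/3 · (3,2)Q 3/3 · (3,3)Q 3/3 · (3,4)Q 3/3 · (3,5)Q 4/4 · (3,6)Q 3/3
Row 4: (4,1)Q 2/2 · (4,3)Q 3/3 · (4,4)Q 3/4 · (4,5)Q 4/4 · (4,6)Q 2/2
Row 5: (5,0)Q 1/1 · (5,1)Q 2/2 · (5,3)Q 1/2 · (5,4)P 0/3 · (5,5)Q 1/2
Sum over 27 agents: 1/1 + 2/2 + 1/1 + 3/3 + 2/3 + 1/3 + 2/2 + 4/4 + 2/3 + 2/2 + 2/2 + 3/3 + 3/3 + 3/3 + 3/3 + 4/4 + 3/3 + 2/2 + 3/3 + 3/4 + 4/4 + 2/2 + 1/1 + 2/2 + 1/2 + 0/3 + 1/2 = 281/12; mean = 281/12 ÷ 27 = 281/324 = 0.867283… → 0.867.

0.867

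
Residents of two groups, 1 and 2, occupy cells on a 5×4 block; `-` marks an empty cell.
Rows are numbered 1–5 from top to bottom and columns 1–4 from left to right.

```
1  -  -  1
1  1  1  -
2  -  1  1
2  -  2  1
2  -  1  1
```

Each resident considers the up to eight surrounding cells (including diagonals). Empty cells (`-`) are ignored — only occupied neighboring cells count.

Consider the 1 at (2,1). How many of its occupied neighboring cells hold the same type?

2

Occupied neighbors of (2,1): (1,1)=1, (2,2)=1, (3,1)=2.
Same type (1): 2 of 3.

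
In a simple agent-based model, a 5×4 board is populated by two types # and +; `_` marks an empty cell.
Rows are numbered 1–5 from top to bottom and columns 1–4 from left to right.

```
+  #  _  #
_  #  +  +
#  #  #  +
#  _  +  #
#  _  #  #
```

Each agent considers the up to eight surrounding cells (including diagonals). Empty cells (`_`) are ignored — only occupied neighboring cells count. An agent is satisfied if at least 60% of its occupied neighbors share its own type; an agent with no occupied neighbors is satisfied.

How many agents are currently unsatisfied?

7

Row 1: (1,1)+ 0/2 ✗ · (1,2)# 1/3 ✗ · (1,4)# 0/2 ✗
Row 2: (2,2)# 4/6 ✓ · (2,3)+ 2/7 ✗ · (2,4)+ 2/4 ✗
Row 3: (3,1)# 3/3 ✓ · (3,2)# 4/6 ✓ · (3,3)# 3/7 ✗ · (3,4)+ 3/5 ✓
Row 4: (4,1)# 3/3 ✓ · (4,3)+ 1/6 ✗ · (4,4)# 3/5 ✓
Row 5: (5,1)# 1/1 ✓ · (5,3)# 2/3 ✓ · (5,4)# 2/3 ✓
Unsatisfied: (1,1), (1,2), (1,4), (2,3), (2,4), (3,3), (4,3) — 7 in total.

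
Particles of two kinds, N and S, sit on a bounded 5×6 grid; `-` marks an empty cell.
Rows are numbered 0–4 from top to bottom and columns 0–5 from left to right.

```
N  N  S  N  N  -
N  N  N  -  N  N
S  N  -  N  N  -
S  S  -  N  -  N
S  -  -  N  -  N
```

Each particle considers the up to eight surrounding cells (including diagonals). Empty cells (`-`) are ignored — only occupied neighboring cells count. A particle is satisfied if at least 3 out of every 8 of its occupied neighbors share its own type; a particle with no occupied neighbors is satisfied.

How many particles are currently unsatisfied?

1

Row 0: (0,0)N 3/3 ok · (0,1)N 4/5 ok · (0,2)S 0/4 unhappy · (0,3)N 3/4 ok · (0,4)N 3/3 ok
Row 1: (1,0)N 4/5 ok · (1,1)N 5/7 ok · (1,2)N 5/6 ok · (1,4)N 5/5 ok · (1,5)N 3/3 ok
Row 2: (2,0)S 2/5 ok · (2,1)N 3/6 ok · (2,3)N 4/4 ok · (2,4)N 5/5 ok
Row 3: (3,0)S 3/4 ok · (3,1)S 3/4 ok · (3,3)N 3/3 ok · (3,5)N 2/2 ok
Row 4: (4,0)S 2/2 ok · (4,3)N 1/1 ok · (4,5)N 1/1 ok
Unsatisfied: (0,2) — 1 in total.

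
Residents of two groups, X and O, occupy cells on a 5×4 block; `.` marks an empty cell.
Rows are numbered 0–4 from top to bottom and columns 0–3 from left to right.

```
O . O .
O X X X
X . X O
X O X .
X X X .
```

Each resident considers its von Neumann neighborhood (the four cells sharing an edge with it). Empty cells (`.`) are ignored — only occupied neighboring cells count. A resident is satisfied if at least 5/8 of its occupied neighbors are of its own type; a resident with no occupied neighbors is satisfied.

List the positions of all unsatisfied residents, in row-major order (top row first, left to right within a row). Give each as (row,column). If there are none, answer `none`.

(0,0)O 1/1 satisfied
(0,2)O 0/1 not
(1,0)O 1/3 not
(1,1)X 1/2 not
(1,2)X 3/4 satisfied
(1,3)X 1/2 not
(2,0)X 1/2 not
(2,2)X 2/3 satisfied
(2,3)O 0/2 not
(3,0)X 2/3 satisfied
(3,1)O 0/3 not
(3,2)X 2/3 satisfied
(4,0)X 2/2 satisfied
(4,1)X 2/3 satisfied
(4,2)X 2/2 satisfied

(0,2), (1,0), (1,1), (1,3), (2,0), (2,3), (3,1)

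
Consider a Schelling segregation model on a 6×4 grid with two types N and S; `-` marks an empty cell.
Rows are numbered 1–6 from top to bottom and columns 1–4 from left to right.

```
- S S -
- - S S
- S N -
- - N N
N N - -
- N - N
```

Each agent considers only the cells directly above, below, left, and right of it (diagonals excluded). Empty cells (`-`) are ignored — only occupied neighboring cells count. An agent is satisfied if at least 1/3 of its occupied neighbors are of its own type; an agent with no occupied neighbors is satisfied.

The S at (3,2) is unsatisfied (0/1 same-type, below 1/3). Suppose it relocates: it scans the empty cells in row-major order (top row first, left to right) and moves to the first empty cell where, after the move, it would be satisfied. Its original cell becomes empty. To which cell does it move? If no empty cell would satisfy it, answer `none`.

(1,1)

Vacating (3,2). Empty cells in order:
  (1,1): 1/1 same-type → satisfied — stop here.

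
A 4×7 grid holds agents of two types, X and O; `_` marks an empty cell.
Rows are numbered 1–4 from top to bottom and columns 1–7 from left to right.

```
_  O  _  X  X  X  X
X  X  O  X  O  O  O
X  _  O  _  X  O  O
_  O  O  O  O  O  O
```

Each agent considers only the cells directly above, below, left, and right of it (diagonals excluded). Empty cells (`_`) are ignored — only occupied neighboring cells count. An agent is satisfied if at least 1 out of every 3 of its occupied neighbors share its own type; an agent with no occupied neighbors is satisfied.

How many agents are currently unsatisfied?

Row 1: (1,2)O 0/1 not · (1,4)X 2/2 satisfied · (1,5)X 2/3 satisfied · (1,6)X 2/3 satisfied · (1,7)X 1/2 satisfied
Row 2: (2,1)X 2/2 satisfied · (2,2)X 1/3 satisfied · (2,3)O 1/3 satisfied · (2,4)X 1/3 satisfied · (2,5)O 1/4 not · (2,6)O 3/4 satisfied · (2,7)O 2/3 satisfied
Row 3: (3,1)X 1/1 satisfied · (3,3)O 2/2 satisfied · (3,5)X 0/3 not · (3,6)O 3/4 satisfied · (3,7)O 3/3 satisfied
Row 4: (4,2)O 1/1 satisfied · (4,3)O 3/3 satisfied · (4,4)O 2/2 satisfied · (4,5)O 2/3 satisfied · (4,6)O 3/3 satisfied · (4,7)O 2/2 satisfied
Unsatisfied: (1,2), (2,5), (3,5) — 3 in total.

3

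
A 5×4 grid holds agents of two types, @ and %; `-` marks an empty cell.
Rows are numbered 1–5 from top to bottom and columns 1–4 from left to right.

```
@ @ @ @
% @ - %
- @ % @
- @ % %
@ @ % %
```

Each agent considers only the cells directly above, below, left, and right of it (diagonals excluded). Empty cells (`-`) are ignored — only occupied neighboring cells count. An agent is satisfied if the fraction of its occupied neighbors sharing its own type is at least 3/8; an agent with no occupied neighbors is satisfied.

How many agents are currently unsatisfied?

(1,1)@ 1/2 satisfied
(1,2)@ 3/3 satisfied
(1,3)@ 2/2 satisfied
(1,4)@ 1/2 satisfied
(2,1)% 0/2 not
(2,2)@ 2/3 satisfied
(2,4)% 0/2 not
(3,2)@ 2/3 satisfied
(3,3)% 1/3 not
(3,4)@ 0/3 not
(4,2)@ 2/3 satisfied
(4,3)% 3/4 satisfied
(4,4)% 2/3 satisfied
(5,1)@ 1/1 satisfied
(5,2)@ 2/3 satisfied
(5,3)% 2/3 satisfied
(5,4)% 2/2 satisfied
Unsatisfied: (2,1), (2,4), (3,3), (3,4) — 4 in total.

4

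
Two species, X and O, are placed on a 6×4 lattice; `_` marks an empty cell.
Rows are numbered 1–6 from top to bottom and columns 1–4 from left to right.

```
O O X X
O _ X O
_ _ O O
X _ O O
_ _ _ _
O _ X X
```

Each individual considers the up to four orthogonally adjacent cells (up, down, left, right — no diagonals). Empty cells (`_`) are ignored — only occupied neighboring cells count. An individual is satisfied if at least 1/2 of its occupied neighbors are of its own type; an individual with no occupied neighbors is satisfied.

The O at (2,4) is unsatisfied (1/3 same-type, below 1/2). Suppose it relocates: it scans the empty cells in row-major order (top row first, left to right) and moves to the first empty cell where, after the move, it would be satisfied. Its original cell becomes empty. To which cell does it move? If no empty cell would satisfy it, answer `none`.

(2,2)

Vacating (2,4). Empty cells in order:
  (2,2): 2/3 same-type → satisfied — stop here.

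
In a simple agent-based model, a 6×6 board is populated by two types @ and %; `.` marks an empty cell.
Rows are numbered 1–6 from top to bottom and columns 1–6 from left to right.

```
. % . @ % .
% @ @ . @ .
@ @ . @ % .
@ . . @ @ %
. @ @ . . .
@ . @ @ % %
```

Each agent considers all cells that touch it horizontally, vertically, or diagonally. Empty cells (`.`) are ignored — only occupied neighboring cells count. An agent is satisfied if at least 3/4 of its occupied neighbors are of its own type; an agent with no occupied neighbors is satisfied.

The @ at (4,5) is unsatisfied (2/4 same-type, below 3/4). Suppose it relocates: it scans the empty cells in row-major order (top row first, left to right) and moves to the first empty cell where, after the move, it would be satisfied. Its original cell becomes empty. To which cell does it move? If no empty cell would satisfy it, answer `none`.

(1,3)

Vacating (4,5). Empty cells in order:
  (1,1): 1/3 same-type → still unsatisfied.
  (1,3): 3/4 same-type → satisfied — stop here.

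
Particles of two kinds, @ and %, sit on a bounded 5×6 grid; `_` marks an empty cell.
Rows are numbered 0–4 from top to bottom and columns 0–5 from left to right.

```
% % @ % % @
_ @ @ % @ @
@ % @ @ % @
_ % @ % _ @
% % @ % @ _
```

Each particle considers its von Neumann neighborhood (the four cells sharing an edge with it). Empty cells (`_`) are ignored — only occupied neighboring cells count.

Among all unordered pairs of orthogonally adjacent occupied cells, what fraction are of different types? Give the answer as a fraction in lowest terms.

Scan each occupied cell's neighbors to the right and below so each pair is counted once.
Row 0: %(0,0)–%(0,1)= %(0,1)–@(0,2)≠ %(0,1)–@(1,1)≠ @(0,2)–%(0,3)≠ @(0,2)–@(1,2)= %(0,3)–%(0,4)= %(0,3)–%(1,3)= %(0,4)–@(0,5)≠ %(0,4)–@(1,4)≠ @(0,5)–@(1,5)=  → 5/10 unlike.
Row 1: @(1,1)–@(1,2)= @(1,1)–%(2,1)≠ @(1,2)–%(1,3)≠ @(1,2)–@(2,2)= %(1,3)–@(1,4)≠ %(1,3)–@(2,3)≠ @(1,4)–@(1,5)= @(1,4)–%(2,4)≠ @(1,5)–@(2,5)=  → 5/9 unlike.
Row 2: @(2,0)–%(2,1)≠ %(2,1)–@(2,2)≠ %(2,1)–%(3,1)= @(2,2)–@(2,3)= @(2,2)–@(3,2)= @(2,3)–%(2,4)≠ @(2,3)–%(3,3)≠ %(2,4)–@(2,5)≠ @(2,5)–@(3,5)=  → 5/9 unlike.
Row 3: %(3,1)–@(3,2)≠ %(3,1)–%(4,1)= @(3,2)–%(3,3)≠ @(3,2)–@(4,2)= %(3,3)–%(4,3)=  → 2/5 unlike.
Row 4: %(4,0)–%(4,1)= %(4,1)–@(4,2)≠ @(4,2)–%(4,3)≠ %(4,3)–@(4,4)≠  → 3/4 unlike.
Total adjacent occupied pairs: 37; unlike-type pairs: 20.
20/37 is already in lowest terms.

20/37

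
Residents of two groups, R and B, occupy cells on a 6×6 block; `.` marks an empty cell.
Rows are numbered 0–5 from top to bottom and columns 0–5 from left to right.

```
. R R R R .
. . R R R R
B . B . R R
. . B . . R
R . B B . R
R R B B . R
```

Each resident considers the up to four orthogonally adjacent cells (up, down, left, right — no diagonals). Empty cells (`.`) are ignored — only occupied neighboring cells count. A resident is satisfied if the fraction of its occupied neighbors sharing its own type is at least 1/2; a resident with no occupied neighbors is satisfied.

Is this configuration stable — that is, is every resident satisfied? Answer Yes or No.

(0,1)R 1/1 ok
(0,2)R 3/3 ok
(0,3)R 3/3 ok
(0,4)R 2/2 ok
(1,2)R 2/3 ok
(1,3)R 3/3 ok
(1,4)R 4/4 ok
(1,5)R 2/2 ok
(2,0)B 0/0 ok
(2,2)B 1/2 ok
(2,4)R 2/2 ok
(2,5)R 3/3 ok
(3,2)B 2/2 ok
(3,5)R 2/2 ok
(4,0)R 1/1 ok
(4,2)B 3/3 ok
(4,3)B 2/2 ok
(4,5)R 2/2 ok
(5,0)R 2/2 ok
(5,1)R 1/2 ok
(5,2)B 2/3 ok
(5,3)B 2/2 ok
(5,5)R 1/1 ok
All meet the threshold, so the configuration is stable.

Yes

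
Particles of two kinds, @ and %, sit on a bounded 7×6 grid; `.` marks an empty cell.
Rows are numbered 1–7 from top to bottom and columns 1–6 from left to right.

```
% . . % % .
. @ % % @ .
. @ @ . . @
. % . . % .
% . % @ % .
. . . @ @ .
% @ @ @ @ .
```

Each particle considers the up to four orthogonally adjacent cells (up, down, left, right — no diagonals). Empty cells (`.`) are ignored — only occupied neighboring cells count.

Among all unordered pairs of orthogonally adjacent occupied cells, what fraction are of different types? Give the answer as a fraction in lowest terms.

Scan each occupied cell's neighbors to the right and below so each pair is counted once.
Row 1: %(1,4)–%(1,5)= %(1,4)–%(2,4)= %(1,5)–@(2,5)≠  → 1/3 unlike.
Row 2: @(2,2)–%(2,3)≠ @(2,2)–@(3,2)= %(2,3)–%(2,4)= %(2,3)–@(3,3)≠ %(2,4)–@(2,5)≠  → 3/5 unlike.
Row 3: @(3,2)–@(3,3)= @(3,2)–%(4,2)≠  → 1/2 unlike.
Row 4: %(4,5)–%(5,5)=  → 0/1 unlike.
Row 5: %(5,3)–@(5,4)≠ @(5,4)–%(5,5)≠ @(5,4)–@(6,4)= %(5,5)–@(6,5)≠  → 3/4 unlike.
Row 6: @(6,4)–@(6,5)= @(6,4)–@(7,4)= @(6,5)–@(7,5)=  → 0/3 unlike.
Row 7: %(7,1)–@(7,2)≠ @(7,2)–@(7,3)= @(7,3)–@(7,4)= @(7,4)–@(7,5)=  → 1/4 unlike.
Total adjacent occupied pairs: 22; unlike-type pairs: 9.
9/22 is already in lowest terms.

9/22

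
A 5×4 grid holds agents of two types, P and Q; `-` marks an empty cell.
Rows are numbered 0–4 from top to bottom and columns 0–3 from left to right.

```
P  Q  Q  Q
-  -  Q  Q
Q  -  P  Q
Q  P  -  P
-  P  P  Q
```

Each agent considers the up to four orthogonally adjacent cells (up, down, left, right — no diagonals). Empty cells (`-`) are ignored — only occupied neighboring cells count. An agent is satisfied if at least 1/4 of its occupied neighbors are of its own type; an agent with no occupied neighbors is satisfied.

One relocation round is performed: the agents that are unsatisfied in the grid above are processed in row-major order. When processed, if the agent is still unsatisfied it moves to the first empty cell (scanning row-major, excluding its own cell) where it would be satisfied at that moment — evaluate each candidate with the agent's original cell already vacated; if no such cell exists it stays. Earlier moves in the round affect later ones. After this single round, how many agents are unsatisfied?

0

Initially unsatisfied (in order): (0,0), (2,2), (3,3), (4,3).
  (0,0) → (2,1).
  (2,2): now satisfied by earlier moves; stays.
  (3,3) → (1,1).
  (4,3) → (0,0).
Resulting grid:
Q Q Q Q
- P Q Q
Q P P Q
Q P - -
- P P -
All satisfied now.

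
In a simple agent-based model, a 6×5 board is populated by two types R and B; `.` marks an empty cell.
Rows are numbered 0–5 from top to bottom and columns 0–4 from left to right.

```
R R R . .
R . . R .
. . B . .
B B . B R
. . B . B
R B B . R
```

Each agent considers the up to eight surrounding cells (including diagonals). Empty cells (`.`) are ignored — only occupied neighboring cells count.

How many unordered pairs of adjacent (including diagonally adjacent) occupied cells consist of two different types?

5

Scan each occupied cell's neighbors to the right and below (and the two forward diagonals) so each pair is counted once.
From row 0: 0 unlike of 5 pairs (running 0/5).
From row 1: 1 unlike of 1 pairs (running 1/6).
From row 2: 0 unlike of 2 pairs (running 1/8).
From row 3: 2 unlike of 6 pairs (running 3/14).
From row 4: 1 unlike of 3 pairs (running 4/17).
From row 5: 1 unlike of 2 pairs (running 5/19).
Total adjacent occupied pairs: 19; unlike-type pairs: 5.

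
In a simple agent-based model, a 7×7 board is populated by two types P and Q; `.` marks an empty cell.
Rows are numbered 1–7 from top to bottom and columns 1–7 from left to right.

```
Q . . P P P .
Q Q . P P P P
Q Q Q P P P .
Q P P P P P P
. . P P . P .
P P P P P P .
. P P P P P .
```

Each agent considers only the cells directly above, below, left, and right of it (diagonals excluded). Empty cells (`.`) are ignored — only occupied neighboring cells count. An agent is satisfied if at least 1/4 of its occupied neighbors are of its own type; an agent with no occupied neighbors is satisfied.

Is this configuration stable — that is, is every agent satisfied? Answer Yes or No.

Yes

Row 1: (1,1)Q 1/1 ✓ · (1,4)P 2/2 ✓ · (1,5)P 3/3 ✓ · (1,6)P 2/2 ✓
Row 2: (2,1)Q 3/3 ✓ · (2,2)Q 2/2 ✓ · (2,4)P 3/3 ✓ · (2,5)P 4/4 ✓ · (2,6)P 4/4 ✓ · (2,7)P 1/1 ✓
Row 3: (3,1)Q 3/3 ✓ · (3,2)Q 3/4 ✓ · (3,3)Q 1/3 ✓ · (3,4)P 3/4 ✓ · (3,5)P 4/4 ✓ · (3,6)P 3/3 ✓
Row 4: (4,1)Q 1/2 ✓ · (4,2)P 1/3 ✓ · (4,3)P 3/4 ✓ · (4,4)P 4/4 ✓ · (4,5)P 3/3 ✓ · (4,6)P 4/4 ✓ · (4,7)P 1/1 ✓
Row 5: (5,3)P 3/3 ✓ · (5,4)P 3/3 ✓ · (5,6)P 2/2 ✓
Row 6: (6,1)P 1/1 ✓ · (6,2)P 3/3 ✓ · (6,3)P 4/4 ✓ · (6,4)P 4/4 ✓ · (6,5)P 3/3 ✓ · (6,6)P 3/3 ✓
Row 7: (7,2)P 2/2 ✓ · (7,3)P 3/3 ✓ · (7,4)P 3/3 ✓ · (7,5)P 3/3 ✓ · (7,6)P 2/2 ✓
All meet the threshold, so the configuration is stable.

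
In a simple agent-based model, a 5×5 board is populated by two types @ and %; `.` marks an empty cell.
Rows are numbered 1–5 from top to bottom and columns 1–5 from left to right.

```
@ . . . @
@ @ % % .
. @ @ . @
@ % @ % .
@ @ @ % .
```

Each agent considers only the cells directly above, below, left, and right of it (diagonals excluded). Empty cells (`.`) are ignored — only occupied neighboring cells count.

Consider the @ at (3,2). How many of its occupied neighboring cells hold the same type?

Occupied neighbors of (3,2): (2,2)=@, (4,2)=%, (3,3)=@.
Same type (@): 2 of 3.

2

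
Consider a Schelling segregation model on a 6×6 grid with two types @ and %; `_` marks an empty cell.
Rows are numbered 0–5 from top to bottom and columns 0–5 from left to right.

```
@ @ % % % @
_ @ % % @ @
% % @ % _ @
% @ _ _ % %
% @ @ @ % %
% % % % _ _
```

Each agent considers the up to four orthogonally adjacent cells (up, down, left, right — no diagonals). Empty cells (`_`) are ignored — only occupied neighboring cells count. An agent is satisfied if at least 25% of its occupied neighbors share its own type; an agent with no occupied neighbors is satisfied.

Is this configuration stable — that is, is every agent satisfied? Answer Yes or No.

Row 0: (0,0)@ 1/1 ✓ · (0,1)@ 2/3 ✓ · (0,2)% 2/3 ✓ · (0,3)% 3/3 ✓ · (0,4)% 1/3 ✓ · (0,5)@ 1/2 ✓
Row 1: (1,1)@ 1/3 ✓ · (1,2)% 2/4 ✓ · (1,3)% 3/4 ✓ · (1,4)@ 1/3 ✓ · (1,5)@ 3/3 ✓
Row 2: (2,0)% 2/2 ✓ · (2,1)% 1/4 ✓ · (2,2)@ 0/3 ✗ · (2,3)% 1/2 ✓ · (2,5)@ 1/2 ✓
Row 3: (3,0)% 2/3 ✓ · (3,1)@ 1/3 ✓ · (3,4)% 2/2 ✓ · (3,5)% 2/3 ✓
Row 4: (4,0)% 2/3 ✓ · (4,1)@ 2/4 ✓ · (4,2)@ 2/3 ✓ · (4,3)@ 1/3 ✓ · (4,4)% 2/3 ✓ · (4,5)% 2/2 ✓
Row 5: (5,0)% 2/2 ✓ · (5,1)% 2/3 ✓ · (5,2)% 2/3 ✓ · (5,3)% 1/2 ✓
For instance (2,2) has only 0/3 same-type neighbors, below 1/4.

No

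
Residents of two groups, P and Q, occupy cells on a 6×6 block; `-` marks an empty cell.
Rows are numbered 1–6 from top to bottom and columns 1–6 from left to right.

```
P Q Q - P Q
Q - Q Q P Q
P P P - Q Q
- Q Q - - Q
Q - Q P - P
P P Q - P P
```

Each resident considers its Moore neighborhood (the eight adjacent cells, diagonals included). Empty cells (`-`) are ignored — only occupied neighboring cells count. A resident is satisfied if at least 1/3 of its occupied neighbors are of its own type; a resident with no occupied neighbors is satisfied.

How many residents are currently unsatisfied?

(1,1)P 0/2 ✗
(1,2)Q 3/4 ✓
(1,3)Q 3/3 ✓
(1,5)P 1/4 ✗
(1,6)Q 1/3 ✓
(2,1)Q 1/4 ✗
(2,3)Q 3/5 ✓
(2,4)Q 3/6 ✓
(2,5)P 1/6 ✗
(2,6)Q 3/5 ✓
(3,1)P 1/3 ✓
(3,2)P 2/6 ✓
(3,3)P 1/5 ✗
(3,5)Q 4/5 ✓
(3,6)Q 3/4 ✓
(4,2)Q 3/6 ✓
(4,3)Q 2/5 ✓
(4,6)Q 2/3 ✓
(5,1)Q 1/3 ✓
(5,3)Q 3/5 ✓
(5,4)P 1/4 ✗
(5,6)P 2/3 ✓
(6,1)P 1/2 ✓
(6,2)P 1/4 ✗
(6,3)Q 1/3 ✓
(6,5)P 3/3 ✓
(6,6)P 2/2 ✓
Unsatisfied: (1,1), (1,5), (2,1), (2,5), (3,3), (5,4), (6,2) — 7 in total.

7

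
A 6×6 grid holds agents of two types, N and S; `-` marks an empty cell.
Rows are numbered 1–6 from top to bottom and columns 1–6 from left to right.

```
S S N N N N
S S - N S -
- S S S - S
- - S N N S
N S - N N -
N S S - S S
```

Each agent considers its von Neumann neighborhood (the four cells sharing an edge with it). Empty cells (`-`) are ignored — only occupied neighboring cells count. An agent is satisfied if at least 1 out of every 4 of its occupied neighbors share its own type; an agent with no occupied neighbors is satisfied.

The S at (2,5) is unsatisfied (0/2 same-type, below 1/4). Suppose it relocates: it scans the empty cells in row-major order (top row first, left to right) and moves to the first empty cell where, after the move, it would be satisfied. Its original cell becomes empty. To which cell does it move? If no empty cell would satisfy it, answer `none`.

Vacating (2,5). Empty cells in order:
  (2,3): 2/4 same-type → satisfied — stop here.

(2,3)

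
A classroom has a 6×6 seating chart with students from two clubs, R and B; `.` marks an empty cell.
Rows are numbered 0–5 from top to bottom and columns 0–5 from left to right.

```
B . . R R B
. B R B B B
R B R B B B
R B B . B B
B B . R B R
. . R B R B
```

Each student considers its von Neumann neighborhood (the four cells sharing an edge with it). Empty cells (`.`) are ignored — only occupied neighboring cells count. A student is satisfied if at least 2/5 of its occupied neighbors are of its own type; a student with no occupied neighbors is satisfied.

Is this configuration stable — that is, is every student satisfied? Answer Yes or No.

No

(0,0)B 0/0 satisfied
(0,3)R 1/2 satisfied
(0,4)R 1/3 not
(0,5)B 1/2 satisfied
(1,1)B 1/2 satisfied
(1,2)R 1/3 not
(1,3)B 2/4 satisfied
(1,4)B 3/4 satisfied
(1,5)B 3/3 satisfied
(2,0)R 1/2 satisfied
(2,1)B 2/4 satisfied
(2,2)R 1/4 not
(2,3)B 2/3 satisfied
(2,4)B 4/4 satisfied
(2,5)B 3/3 satisfied
(3,0)R 1/3 not
(3,1)B 3/4 satisfied
(3,2)B 1/2 satisfied
(3,4)B 3/3 satisfied
(3,5)B 2/3 satisfied
(4,0)B 1/2 satisfied
(4,1)B 2/2 satisfied
(4,3)R 0/2 not
(4,4)B 1/4 not
(4,5)R 0/3 not
(5,2)R 0/1 not
(5,3)B 0/3 not
(5,4)R 0/3 not
(5,5)B 0/2 not
For instance (0,4) has only 1/3 same-type neighbors, below 2/5.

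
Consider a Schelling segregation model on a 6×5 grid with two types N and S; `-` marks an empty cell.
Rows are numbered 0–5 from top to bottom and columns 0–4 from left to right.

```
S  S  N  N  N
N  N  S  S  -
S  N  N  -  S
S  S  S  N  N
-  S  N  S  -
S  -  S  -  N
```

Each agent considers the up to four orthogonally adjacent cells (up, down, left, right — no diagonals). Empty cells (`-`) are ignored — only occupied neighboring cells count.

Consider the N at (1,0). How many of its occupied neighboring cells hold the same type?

1

Occupied neighbors of (1,0): (0,0)=S, (2,0)=S, (1,1)=N.
Same type (N): 1 of 3.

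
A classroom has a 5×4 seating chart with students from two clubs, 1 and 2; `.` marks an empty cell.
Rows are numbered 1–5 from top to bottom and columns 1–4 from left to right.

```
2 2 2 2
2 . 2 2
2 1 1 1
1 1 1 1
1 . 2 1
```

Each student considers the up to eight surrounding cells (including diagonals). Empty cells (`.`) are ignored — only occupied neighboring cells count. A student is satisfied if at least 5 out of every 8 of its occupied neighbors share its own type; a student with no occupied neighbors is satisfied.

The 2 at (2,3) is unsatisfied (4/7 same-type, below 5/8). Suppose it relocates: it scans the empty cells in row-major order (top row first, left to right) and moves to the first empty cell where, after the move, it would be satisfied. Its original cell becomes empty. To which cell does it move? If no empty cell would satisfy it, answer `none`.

Vacating (2,3). Empty cells in order:
  (2,2): 5/7 same-type → satisfied — stop here.

(2,2)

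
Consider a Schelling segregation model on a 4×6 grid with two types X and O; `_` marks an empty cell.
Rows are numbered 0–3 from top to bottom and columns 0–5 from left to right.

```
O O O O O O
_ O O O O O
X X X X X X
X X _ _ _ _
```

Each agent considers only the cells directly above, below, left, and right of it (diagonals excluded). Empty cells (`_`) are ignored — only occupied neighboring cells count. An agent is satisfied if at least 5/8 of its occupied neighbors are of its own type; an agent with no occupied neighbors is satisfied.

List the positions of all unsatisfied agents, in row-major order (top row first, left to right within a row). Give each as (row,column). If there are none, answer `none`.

(2,5)

Row 0: (0,0)O 1/1 satisfied · (0,1)O 3/3 satisfied · (0,2)O 3/3 satisfied · (0,3)O 3/3 satisfied · (0,4)O 3/3 satisfied · (0,5)O 2/2 satisfied
Row 1: (1,1)O 2/3 satisfied · (1,2)O 3/4 satisfied · (1,3)O 3/4 satisfied · (1,4)O 3/4 satisfied · (1,5)O 2/3 satisfied
Row 2: (2,0)X 2/2 satisfied · (2,1)X 3/4 satisfied · (2,2)X 2/3 satisfied · (2,3)X 2/3 satisfied · (2,4)X 2/3 satisfied · (2,5)X 1/2 not
Row 3: (3,0)X 2/2 satisfied · (3,1)X 2/2 satisfied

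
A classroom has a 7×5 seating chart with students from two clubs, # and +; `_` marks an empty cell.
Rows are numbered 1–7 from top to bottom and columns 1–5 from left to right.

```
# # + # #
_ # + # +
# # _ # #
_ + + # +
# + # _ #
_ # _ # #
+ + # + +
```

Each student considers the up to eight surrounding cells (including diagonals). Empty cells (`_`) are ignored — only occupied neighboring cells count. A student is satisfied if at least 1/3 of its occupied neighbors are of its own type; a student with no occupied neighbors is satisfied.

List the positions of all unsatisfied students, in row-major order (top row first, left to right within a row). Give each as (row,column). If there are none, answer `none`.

(1,3), (2,3), (2,5), (4,5), (7,4)

(1,1)# 2/2 ok
(1,2)# 2/4 ok
(1,3)+ 1/5 unhappy
(1,4)# 2/5 ok
(1,5)# 2/3 ok
(2,2)# 4/6 ok
(2,3)+ 1/7 unhappy
(2,4)# 4/7 ok
(2,5)+ 0/5 unhappy
(3,1)# 2/3 ok
(3,2)# 2/5 ok
(3,4)# 3/7 ok
(3,5)# 3/5 ok
(4,2)+ 2/6 ok
(4,3)+ 2/6 ok
(4,4)# 4/6 ok
(4,5)+ 0/4 unhappy
(5,1)# 1/3 ok
(5,2)+ 2/5 ok
(5,3)# 3/6 ok
(5,5)# 3/4 ok
(6,2)# 3/6 ok
(6,4)# 4/6 ok
(6,5)# 2/4 ok
(7,1)+ 1/2 ok
(7,2)+ 1/3 ok
(7,3)# 2/4 ok
(7,4)+ 1/4 unhappy
(7,5)+ 1/3 ok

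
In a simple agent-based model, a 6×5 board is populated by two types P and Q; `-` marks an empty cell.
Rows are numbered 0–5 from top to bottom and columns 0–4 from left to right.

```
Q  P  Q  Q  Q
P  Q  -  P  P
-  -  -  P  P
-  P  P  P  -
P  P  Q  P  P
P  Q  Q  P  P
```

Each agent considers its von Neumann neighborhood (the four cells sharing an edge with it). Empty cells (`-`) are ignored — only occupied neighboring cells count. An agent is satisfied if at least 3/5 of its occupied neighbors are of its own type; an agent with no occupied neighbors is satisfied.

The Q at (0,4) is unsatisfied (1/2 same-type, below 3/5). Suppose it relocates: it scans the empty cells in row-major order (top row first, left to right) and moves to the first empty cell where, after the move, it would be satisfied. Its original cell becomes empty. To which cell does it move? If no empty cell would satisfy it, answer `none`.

Vacating (0,4). Empty cells in order:
  (1,2): 2/3 same-type → satisfied — stop here.

(1,2)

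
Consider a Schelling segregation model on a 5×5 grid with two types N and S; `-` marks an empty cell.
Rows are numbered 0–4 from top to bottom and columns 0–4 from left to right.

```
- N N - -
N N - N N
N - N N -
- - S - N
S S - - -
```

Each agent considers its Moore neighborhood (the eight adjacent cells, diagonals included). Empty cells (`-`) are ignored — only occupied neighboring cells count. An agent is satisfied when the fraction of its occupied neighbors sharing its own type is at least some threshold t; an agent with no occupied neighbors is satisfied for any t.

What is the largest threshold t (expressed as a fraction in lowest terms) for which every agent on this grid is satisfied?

1/3

Row 0: (0,1)N 3/3 · (0,2)N 3/3
Row 1: (1,0)N 3/3 · (1,1)N 5/5 · (1,3)N 4/4 · (1,4)N 2/2
Row 2: (2,0)N 2/2 · (2,2)N 3/4 · (2,3)N 4/5
Row 3: (3,2)S 1/3 · (3,4)N 1/1
Row 4: (4,0)S 1/1 · (4,1)S 2/2
The smallest same-type fraction is 1/3 at (3,2), which reduces to 1/3. Any threshold above that leaves this agent unsatisfied.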